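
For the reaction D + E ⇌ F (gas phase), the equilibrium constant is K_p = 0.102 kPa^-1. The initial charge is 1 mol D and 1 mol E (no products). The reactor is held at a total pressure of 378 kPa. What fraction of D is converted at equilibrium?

Let X = conversion of D (basis 1 mol D); extent of reaction ξ = X.
At extent ξ: n_D = 1 − X; n_E = 1 − X; n_F = X.
Total moles n_T = 2 − X.
y_i = n_i/n_T, p_i = y_i·P. K_p = p_F / (p_D p_E).
Substituting and setting equal to 0.102 kPa^-1 gives a polynomial in X; the root in (0,1) is X = 0.841.

X = 0.841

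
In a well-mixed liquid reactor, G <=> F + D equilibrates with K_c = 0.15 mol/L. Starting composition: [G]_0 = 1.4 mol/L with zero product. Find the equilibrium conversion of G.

X = 0.278

Let X = conversion of G; extent ξ = 1.4·X mol/L.
Concentrations: [G] = 1.4 − 1.4X; [F] = 1.4X; [D] = 1.4X.
K_c = [F] [D] / ([G]).
Equating to 0.15 mol/L: the physical root is X = 0.278.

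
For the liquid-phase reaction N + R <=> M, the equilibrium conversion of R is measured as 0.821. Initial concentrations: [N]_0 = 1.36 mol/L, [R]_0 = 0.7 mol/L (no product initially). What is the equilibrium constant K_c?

Let X = conversion of R.
Concentrations: [N] = 1.36 − 0.7X; [R] = 0.7 − 0.7X; [M] = 0.7X.
At X = 0.821: [N] = 0.785, [R] = 0.125, [M] = 0.575.
K_c = [M] / ([N] [R]) = 5.84 L/mol.

K_c = 5.84 L/mol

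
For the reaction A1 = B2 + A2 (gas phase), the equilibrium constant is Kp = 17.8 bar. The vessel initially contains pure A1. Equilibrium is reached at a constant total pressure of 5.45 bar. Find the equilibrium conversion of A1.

X = 0.875

Let X = conversion of A1 (basis 1 mol A1); extent of reaction ξ = X.
At extent ξ: n_A1 = 1 − X; n_B2 = X; n_A2 = X.
Summing: n_T = 1 + X.
With p_i = (n_i/n_T)P, Kp = p_B2 p_A2 / (p_A1).
Substituting and setting equal to 17.8 bar gives a polynomial in X; the root in (0,1) is X = 0.875.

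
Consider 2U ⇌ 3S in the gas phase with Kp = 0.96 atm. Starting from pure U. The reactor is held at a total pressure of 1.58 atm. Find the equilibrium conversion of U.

X = 0.419

Let X = conversion of U (basis 1 mol U); extent of reaction ξ = 0.5X.
Species balance: n_U = 1 − X; n_S = 1.5X.
n_T = Σnᵢ = 1 + 0.5X.
Mole fractions y_i = n_i/n_T; Kp = p_S^3 / (p_U^2) with p_i = y_i·P.
Substituting and setting equal to 0.96 atm gives a polynomial in X; the root in (0,1) is X = 0.419.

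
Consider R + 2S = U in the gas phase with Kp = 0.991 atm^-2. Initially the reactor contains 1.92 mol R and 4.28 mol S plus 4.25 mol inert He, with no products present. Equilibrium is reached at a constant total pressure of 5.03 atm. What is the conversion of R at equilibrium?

X = 0.598

Let X = conversion of R (basis 1.92 mol R); extent of reaction ξ = 1.92X.
At extent ξ: n_R = 1.92 − 1.92X; n_S = 4.28 − 3.84X; n_U = 1.92X; n_I = 4.25 (inert).
Summing: n_T = 10.4 − 3.84X.
With p_i = (n_i/n_T)P, Kp = p_U / (p_R p_S^2).
This yields a degree-3 equation in X; solving on (0,1), X = 0.598.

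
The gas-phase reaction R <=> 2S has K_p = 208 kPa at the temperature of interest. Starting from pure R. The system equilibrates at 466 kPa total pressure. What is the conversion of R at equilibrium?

Let X = conversion of R (basis 1 mol R); extent of reaction ξ = X.
Mole table: n_R = 1 − X; n_S = 2X.
n_T = Σnᵢ = 1 + X.
Mole fractions y_i = n_i/n_T; K_p = p_S^2 / (p_R) with p_i = y_i·P.
Equating to 208 kPa and solving on 0 < X < 1: X = 0.317.

X = 0.317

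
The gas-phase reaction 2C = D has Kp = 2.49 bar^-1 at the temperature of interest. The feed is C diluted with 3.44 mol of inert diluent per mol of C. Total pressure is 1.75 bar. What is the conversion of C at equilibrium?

X = 0.507

Take 1 mol C as basis and let X be its fractional conversion, so ξ = 0.5X.
Species balance: n_C = 1 − X; n_D = 0.5X; n_I = 3.44 (inert).
Summing: n_T = 4.44 − 0.5X.
Mole fractions y_i = n_i/n_T; Kp = p_D / (p_C^2) with p_i = y_i·P.
Substituting and setting equal to 2.49 bar^-1 gives a polynomial in X; the root in (0,1) is X = 0.507.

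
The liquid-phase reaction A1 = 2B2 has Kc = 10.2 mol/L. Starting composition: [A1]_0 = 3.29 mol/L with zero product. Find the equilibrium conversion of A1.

Let X = conversion of A1; extent ξ = 3.29·X mol/L.
Concentrations: [A1] = 3.29 − 3.29X; [B2] = 6.58X.
Kc = [B2]^2 / ([A1]).
Setting equal to 10.2 and solving for X on (0,1) gives X = 0.574.

X = 0.574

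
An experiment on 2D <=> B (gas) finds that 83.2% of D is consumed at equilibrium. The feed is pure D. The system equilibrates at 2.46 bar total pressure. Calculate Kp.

Let X = conversion of D (basis 1 mol D); extent of reaction ξ = 0.5X.
Species balance: n_D = 1 − X; n_B = 0.5X.
Summing: n_T = 1 − 0.5X.
At X = 0.832: n_D = 0.168, n_B = 0.416, n_T = 0.584.
p_i = (n_i/n_T)·P. Kp = p_B / (p_D^2) = 3.5 bar^-1.

Kp = 3.5 bar^-1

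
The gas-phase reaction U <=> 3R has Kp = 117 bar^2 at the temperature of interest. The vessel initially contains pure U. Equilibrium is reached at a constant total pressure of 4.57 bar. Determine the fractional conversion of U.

X = 0.707

Take 1 mol U as basis and let X be its fractional conversion, so ξ = X.
Mole table: n_U = 1 − X; n_R = 3X.
n_T = Σnᵢ = 1 + 2X.
Mole fractions y_i = n_i/n_T; Kp = p_R^3 / (p_U) with p_i = y_i·P.
Substituting and setting equal to 117 bar^2 gives a polynomial in X; the root in (0,1) is X = 0.707.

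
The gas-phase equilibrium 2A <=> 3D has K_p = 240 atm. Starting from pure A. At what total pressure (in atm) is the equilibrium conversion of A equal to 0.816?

Basis: 1 mol A initially; let X = conversion of A. Extent ξ = 0.5X.
Mole table: n_A = 1 − X; n_D = 1.5X.
n_T = Σnᵢ = 1 + 0.5X.
K_p = p_D^3 / (p_A^2) with p_i = (n_i/n_T)·P.
At X = 0.816: the mole-fraction product g(X) = Π y_i^ν_i = 38.47. Since K_p = g(X)·P^{1}, P = (K_p/g)^(1/1) = (240/38.47)^(1/1) = 6.24 atm.

P = 6.24 atm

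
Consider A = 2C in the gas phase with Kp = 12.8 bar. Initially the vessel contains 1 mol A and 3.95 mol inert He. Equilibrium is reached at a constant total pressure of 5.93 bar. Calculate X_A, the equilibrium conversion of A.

X = 0.796

Basis: 1 mol A initially; let X = conversion of A. Extent ξ = X.
Species balance: n_A = 1 − X; n_C = 2X; n_I = 3.95 (inert).
Total moles n_T = 4.95 + X.
With p_i = (n_i/n_T)P, Kp = p_C^2 / (p_A).
Setting this equal to 12.8 bar and taking the physical root (0 < X < 1) gives X = 0.796.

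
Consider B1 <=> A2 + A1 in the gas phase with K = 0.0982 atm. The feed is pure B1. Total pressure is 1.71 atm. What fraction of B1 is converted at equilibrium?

Let X = conversion of B1 (basis 1 mol B1); extent of reaction ξ = X.
Species balance: n_B1 = 1 − X; n_A2 = X; n_A1 = X.
Summing: n_T = 1 + X.
With p_i = (n_i/n_T)P, K = p_A2 p_A1 / (p_B1).
Substituting and setting equal to 0.0982 atm gives a polynomial in X; the root in (0,1) is X = 0.233.

X = 0.233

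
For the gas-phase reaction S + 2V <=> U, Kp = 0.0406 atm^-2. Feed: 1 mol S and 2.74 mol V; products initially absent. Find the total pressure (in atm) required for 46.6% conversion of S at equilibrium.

Take 1 mol S as basis and let X be its fractional conversion, so ξ = X.
At extent ξ: n_S = 1 − X; n_V = 2.74 − 2X; n_U = X.
Summing: n_T = 3.74 − 2X.
Kp = p_U / (p_S p_V^2) with p_i = (n_i/n_T)·P.
At X = 0.466: the mole-fraction product g(X) = Π y_i^ν_i = 2.105. Since Kp = g(X)·P^{-2}, P = (g/Kp)^(1/2) = (2.105/0.0406)^(1/2) = 7.2 atm.

P = 7.2 atm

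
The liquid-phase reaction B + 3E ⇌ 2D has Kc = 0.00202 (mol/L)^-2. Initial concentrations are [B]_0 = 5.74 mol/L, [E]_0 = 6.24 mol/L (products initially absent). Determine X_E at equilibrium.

Let X = conversion of E; extent ξ = 6.24X/3 mol/L.
Concentrations: [B] = 5.74 − 2.08X; [E] = 6.24 − 6.24X; [D] = 4.16X.
Kc = [D]^2 / ([B] [E]^3).
Equating to 0.00202 (mol/L)^-2: the physical root is X = 0.250.

X = 0.250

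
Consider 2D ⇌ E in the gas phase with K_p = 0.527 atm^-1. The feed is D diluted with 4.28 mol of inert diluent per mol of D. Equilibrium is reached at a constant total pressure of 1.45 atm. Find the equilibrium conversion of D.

X = 0.192

Basis: 1 mol D initially; let X = conversion of D. Extent ξ = 0.5X.
Species balance: n_D = 1 − X; n_E = 0.5X; n_I = 4.28 (inert).
Summing: n_T = 5.28 − 0.5X.
With p_i = (n_i/n_T)P, K_p = p_E / (p_D^2).
Substituting and setting equal to 0.527 atm^-1 gives a polynomial in X; the root in (0,1) is X = 0.192.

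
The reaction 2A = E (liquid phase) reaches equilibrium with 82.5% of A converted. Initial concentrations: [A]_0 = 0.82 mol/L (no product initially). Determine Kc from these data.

Let X = conversion of A.
Concentrations: [A] = 0.82 − 0.82X; [E] = 0.41X.
At X = 0.825: [A] = 0.144, [E] = 0.338.
Kc = [E] / ([A]^2) = 16.4 L/mol.

Kc = 16.4 L/mol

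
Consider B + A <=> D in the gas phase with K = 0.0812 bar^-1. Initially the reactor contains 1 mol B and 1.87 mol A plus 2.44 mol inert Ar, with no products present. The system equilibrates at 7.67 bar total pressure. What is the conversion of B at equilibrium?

Take 1 mol B as basis and let X be its fractional conversion, so ξ = X.
Moles: n_B = 1 − X; n_A = 1.87 − X; n_D = X; n_I = 2.44 (inert).
Total moles n_T = 5.31 − X.
Mole fractions y_i = n_i/n_T; K = p_D / (p_B p_A) with p_i = y_i·P.
Equating to 0.0812 bar^-1 and solving on 0 < X < 1: X = 0.171.

X = 0.171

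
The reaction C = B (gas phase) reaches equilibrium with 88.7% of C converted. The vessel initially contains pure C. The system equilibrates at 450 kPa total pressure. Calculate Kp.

Let X = conversion of C (basis 1 mol C); extent of reaction ξ = X.
Mole table: n_C = 1 − X; n_B = X.
n_T stays at 1 (no change in mole number).
At X = 0.887: n_C = 0.113, n_B = 0.887, n_T = 1.
p_i = (n_i/n_T)·P. Kp = p_B / (p_C) = 7.85.

Kp = 7.85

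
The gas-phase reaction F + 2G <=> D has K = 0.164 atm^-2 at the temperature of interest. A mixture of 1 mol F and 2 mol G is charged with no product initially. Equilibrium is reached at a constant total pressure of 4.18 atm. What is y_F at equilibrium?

Let X = conversion of F (basis 1 mol F); extent of reaction ξ = X.
At extent ξ: n_F = 1 − X; n_G = 2 − 2X; n_D = X.
n_T = Σnᵢ = 3 − 2X.
Mole fractions y_i = n_i/n_T; K = p_D / (p_F p_G^2) with p_i = y_i·P.
Setting this equal to 0.164 atm^-2 and taking the physical root (0 < X < 1) gives X = 0.443.
Then n_F = 0.557, n_T = 2.11, so y_F = 0.263.

y_F = 0.263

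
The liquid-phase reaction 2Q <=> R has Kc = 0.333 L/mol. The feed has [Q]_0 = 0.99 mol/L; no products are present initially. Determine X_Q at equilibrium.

X = 0.312

Let X = conversion of Q; extent ξ = 0.99X/2 mol/L.
Concentrations: [Q] = 0.99 − 0.99X; [R] = 0.495X.
Kc = [R] / ([Q]^2).
Setting equal to 0.333 and solving for X on (0,1) gives X = 0.312.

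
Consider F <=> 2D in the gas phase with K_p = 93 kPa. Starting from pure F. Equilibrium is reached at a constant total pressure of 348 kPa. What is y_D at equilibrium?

Take 1 mol F as basis and let X be its fractional conversion, so ξ = X.
At extent ξ: n_F = 1 − X; n_D = 2X.
n_T = Σnᵢ = 1 + X.
Mole fractions y_i = n_i/n_T; K_p = p_D^2 / (p_F) with p_i = y_i·P.
Setting this equal to 93 kPa and taking the physical root (0 < X < 1) gives X = 0.250.
Then n_D = 0.501, n_T = 1.25, so y_D = 0.400.

y_D = 0.400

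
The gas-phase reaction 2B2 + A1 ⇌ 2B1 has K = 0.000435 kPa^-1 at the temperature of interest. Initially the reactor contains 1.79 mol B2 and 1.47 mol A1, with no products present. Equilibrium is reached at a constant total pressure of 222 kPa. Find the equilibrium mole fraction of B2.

Take 1.79 mol B2 as basis and let X be its fractional conversion, so ξ = 0.895X.
Moles: n_B2 = 1.79 − 1.79X; n_A1 = 1.47 − 0.895X; n_B1 = 1.79X.
n_T = Σnᵢ = 3.26 − 0.895X.
y_i = n_i/n_T, p_i = y_i·P. K = p_B1^2 / (p_B2^2 p_A1).
Setting this equal to 0.000435 kPa^-1 and taking the physical root (0 < X < 1) gives X = 0.168.
Then n_B2 = 1.49, n_T = 3.11, so y_B2 = 0.479.

y_B2 = 0.479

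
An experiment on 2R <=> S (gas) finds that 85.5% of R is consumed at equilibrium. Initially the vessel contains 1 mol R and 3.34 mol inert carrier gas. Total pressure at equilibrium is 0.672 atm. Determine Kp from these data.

Basis: 1 mol R initially; let X = conversion of R. Extent ξ = 0.5X.
Mole table: n_R = 1 − X; n_S = 0.5X; n_I = 3.34 (inert).
n_T = Σnᵢ = 4.34 − 0.5X.
At X = 0.855: n_R = 0.145, n_S = 0.427, n_T = 3.91.
p_i = (n_i/n_T)·P. Kp = p_S / (p_R^2) = 118 atm^-1.

Kp = 118 atm^-1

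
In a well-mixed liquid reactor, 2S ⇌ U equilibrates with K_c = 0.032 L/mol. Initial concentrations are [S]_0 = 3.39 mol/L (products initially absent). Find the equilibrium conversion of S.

Let X = conversion of S; extent ξ = 3.39X/2 mol/L.
Concentrations: [S] = 3.39 − 3.39X; [U] = 1.7X.
K_c = [U] / ([S]^2).
This equals 0.032 at X = 0.155 (the root in 0 < X < 1).

X = 0.155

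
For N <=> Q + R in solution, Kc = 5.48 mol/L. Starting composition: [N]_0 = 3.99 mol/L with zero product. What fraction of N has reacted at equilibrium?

Let X = conversion of N; extent ξ = 3.99·X mol/L.
Concentrations: [N] = 3.99 − 3.99X; [Q] = 3.99X; [R] = 3.99X.
Kc = [Q] [R] / ([N]).
This equals 5.48 at X = 0.672 (the root in 0 < X < 1).

X = 0.672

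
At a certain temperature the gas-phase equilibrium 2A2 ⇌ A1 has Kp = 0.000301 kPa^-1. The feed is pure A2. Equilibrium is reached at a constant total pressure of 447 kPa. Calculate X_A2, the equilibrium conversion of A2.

Let X = conversion of A2 (basis 1 mol A2); extent of reaction ξ = 0.5X.
Moles: n_A2 = 1 − X; n_A1 = 0.5X.
Summing: n_T = 1 − 0.5X.
y_i = n_i/n_T, p_i = y_i·P. Kp = p_A1 / (p_A2^2).
Substituting and setting equal to 0.000301 kPa^-1 gives a polynomial in X; the root in (0,1) is X = 0.194.

X = 0.194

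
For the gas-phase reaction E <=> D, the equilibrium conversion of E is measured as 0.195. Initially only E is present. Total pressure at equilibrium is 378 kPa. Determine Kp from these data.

Let X = conversion of E (basis 1 mol E); extent of reaction ξ = X.
At extent ξ: n_E = 1 − X; n_D = X.
Since Δν = 0, n_T = 1 throughout.
At X = 0.195: n_E = 0.805, n_D = 0.195, n_T = 1.
p_i = (n_i/n_T)·P. Kp = p_D / (p_E) = 0.242.

Kp = 0.242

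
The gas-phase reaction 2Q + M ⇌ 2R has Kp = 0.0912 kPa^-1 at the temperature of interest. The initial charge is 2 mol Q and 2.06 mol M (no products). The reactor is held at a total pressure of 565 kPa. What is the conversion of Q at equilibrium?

X = 0.816

Let X = conversion of Q (basis 2 mol Q); extent of reaction ξ = X.
At extent ξ: n_Q = 2 − 2X; n_M = 2.06 − X; n_R = 2X.
n_T = Σnᵢ = 4.06 − X.
With p_i = (n_i/n_T)P, Kp = p_R^2 / (p_Q^2 p_M).
Setting this equal to 0.0912 kPa^-1 and taking the physical root (0 < X < 1) gives X = 0.816.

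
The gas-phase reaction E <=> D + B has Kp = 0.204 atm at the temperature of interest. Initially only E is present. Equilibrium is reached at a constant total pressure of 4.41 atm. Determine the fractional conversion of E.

X = 0.210

Basis: 1 mol E initially; let X = conversion of E. Extent ξ = X.
Species balance: n_E = 1 − X; n_D = X; n_B = X.
Summing: n_T = 1 + X.
With p_i = (n_i/n_T)P, Kp = p_D p_B / (p_E).
Setting this equal to 0.204 atm and taking the physical root (0 < X < 1) gives X = 0.210.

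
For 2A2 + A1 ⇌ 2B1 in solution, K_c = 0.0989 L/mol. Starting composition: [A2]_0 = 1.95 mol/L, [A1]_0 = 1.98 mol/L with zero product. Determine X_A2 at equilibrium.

Let X = conversion of A2; extent ξ = 1.95X/2 mol/L.
Concentrations: [A2] = 1.95 − 1.95X; [A1] = 1.98 − 0.975X; [B1] = 1.95X.
K_c = [B1]^2 / ([A2]^2 [A1]).
This equals 0.0989 at X = 0.291 (the root in 0 < X < 1).

X = 0.291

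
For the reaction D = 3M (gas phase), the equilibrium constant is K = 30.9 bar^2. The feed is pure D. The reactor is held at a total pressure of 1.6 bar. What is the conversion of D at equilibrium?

Take 1 mol D as basis and let X be its fractional conversion, so ξ = X.
Mole table: n_D = 1 − X; n_M = 3X.
Total moles n_T = 1 + 2X.
With p_i = (n_i/n_T)P, K = p_M^3 / (p_D).
Substituting and setting equal to 30.9 bar^2 gives a polynomial in X; the root in (0,1) is X = 0.822.

X = 0.822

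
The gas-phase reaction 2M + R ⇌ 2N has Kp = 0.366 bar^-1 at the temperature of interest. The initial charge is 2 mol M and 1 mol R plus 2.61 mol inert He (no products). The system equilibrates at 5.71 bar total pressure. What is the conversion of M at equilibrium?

Let X = conversion of M (basis 2 mol M); extent of reaction ξ = X.
Species balance: n_M = 2 − 2X; n_R = 1 − X; n_N = 2X; n_I = 2.61 (inert).
Summing: n_T = 5.61 − X.
Mole fractions y_i = n_i/n_T; Kp = p_N^2 / (p_M^2 p_R) with p_i = y_i·P.
Substituting and setting equal to 0.366 bar^-1 gives a polynomial in X; the root in (0,1) is X = 0.339.

X = 0.339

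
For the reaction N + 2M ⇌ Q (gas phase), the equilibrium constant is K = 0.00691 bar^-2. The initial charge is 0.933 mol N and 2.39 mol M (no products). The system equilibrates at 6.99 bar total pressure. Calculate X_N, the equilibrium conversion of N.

Basis: 0.933 mol N initially; let X = conversion of N. Extent ξ = 0.933X.
Mole table: n_N = 0.933 − 0.933X; n_M = 2.39 − 1.87X; n_Q = 0.933X.
n_T = Σnᵢ = 3.32 − 1.87X.
y_i = n_i/n_T, p_i = y_i·P. K = p_Q / (p_N p_M^2).
This yields a degree-3 equation in X; solving on (0,1), X = 0.140.

X = 0.140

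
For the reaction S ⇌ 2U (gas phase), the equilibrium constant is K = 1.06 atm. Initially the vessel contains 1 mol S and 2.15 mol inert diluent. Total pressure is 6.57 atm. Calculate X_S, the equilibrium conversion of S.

Basis: 1 mol S initially; let X = conversion of S. Extent ξ = X.
Moles: n_S = 1 − X; n_U = 2X; n_I = 2.15 (inert).
Total moles n_T = 3.15 + X.
y_i = n_i/n_T, p_i = y_i·P. K = p_U^2 / (p_S).
This yields a degree-2 equation in X; solving on (0,1), X = 0.310.

X = 0.310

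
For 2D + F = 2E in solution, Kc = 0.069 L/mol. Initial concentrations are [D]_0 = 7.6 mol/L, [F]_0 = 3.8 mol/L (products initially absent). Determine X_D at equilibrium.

X = 0.300

Let X = conversion of D; extent ξ = 7.6X/2 mol/L.
Concentrations: [D] = 7.6 − 7.6X; [F] = 3.8 − 3.8X; [E] = 7.6X.
Kc = [E]^2 / ([D]^2 [F]).
Setting equal to 0.069 and solving for X on (0,1) gives X = 0.300.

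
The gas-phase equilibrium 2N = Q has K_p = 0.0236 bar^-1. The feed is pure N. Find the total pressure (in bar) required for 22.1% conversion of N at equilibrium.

P = 6.86 bar

Take 1 mol N as basis and let X be its fractional conversion, so ξ = 0.5X.
At extent ξ: n_N = 1 − X; n_Q = 0.5X.
Total moles n_T = 1 − 0.5X.
K_p = p_Q / (p_N^2) with p_i = (n_i/n_T)·P.
At X = 0.221: the mole-fraction product g(X) = Π y_i^ν_i = 0.162. Since K_p = g(X)·P^{-1}, P = (g/K_p)^(1/1) = (0.162/0.0236)^(1/1) = 6.86 bar.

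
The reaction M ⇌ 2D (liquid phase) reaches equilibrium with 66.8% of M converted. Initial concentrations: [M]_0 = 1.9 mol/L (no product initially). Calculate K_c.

Let X = conversion of M.
Concentrations: [M] = 1.9 − 1.9X; [D] = 3.8X.
At X = 0.668: [M] = 0.631, [D] = 2.54.
K_c = [D]^2 / ([M]) = 10.2 mol/L.

K_c = 10.2 mol/L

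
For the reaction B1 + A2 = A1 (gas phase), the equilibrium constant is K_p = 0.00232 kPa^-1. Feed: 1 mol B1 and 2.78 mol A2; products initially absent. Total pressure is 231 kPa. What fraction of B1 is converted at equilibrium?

Take 1 mol B1 as basis and let X be its fractional conversion, so ξ = X.
At extent ξ: n_B1 = 1 − X; n_A2 = 2.78 − X; n_A1 = X.
Total moles n_T = 3.78 − X.
y_i = n_i/n_T, p_i = y_i·P. K_p = p_A1 / (p_B1 p_A2).
Equating to 0.00232 kPa^-1 and solving on 0 < X < 1: X = 0.277.

X = 0.277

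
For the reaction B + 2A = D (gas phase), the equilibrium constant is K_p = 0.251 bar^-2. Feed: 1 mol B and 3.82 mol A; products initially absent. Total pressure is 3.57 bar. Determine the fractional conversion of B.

X = 0.624

Let X = conversion of B (basis 1 mol B); extent of reaction ξ = X.
Moles: n_B = 1 − X; n_A = 3.82 − 2X; n_D = X.
Total moles n_T = 4.82 − 2X.
Mole fractions y_i = n_i/n_T; K_p = p_D / (p_B p_A^2) with p_i = y_i·P.
Equating to 0.251 bar^-2 and solving on 0 < X < 1: X = 0.624.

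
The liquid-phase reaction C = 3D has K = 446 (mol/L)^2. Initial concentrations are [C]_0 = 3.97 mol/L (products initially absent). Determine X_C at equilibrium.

Let X = conversion of C; extent ξ = 3.97·X mol/L.
Concentrations: [C] = 3.97 − 3.97X; [D] = 11.9X.
K = [D]^3 / ([C]).
Setting equal to 446 and solving for X on (0,1) gives X = 0.689.

X = 0.689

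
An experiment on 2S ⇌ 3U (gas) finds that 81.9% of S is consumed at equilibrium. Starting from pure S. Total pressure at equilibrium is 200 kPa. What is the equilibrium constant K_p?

Take 1 mol S as basis and let X be its fractional conversion, so ξ = 0.5X.
Species balance: n_S = 1 − X; n_U = 1.5X.
Total moles n_T = 1 + 0.5X.
At X = 0.819: n_S = 0.181, n_U = 1.23, n_T = 1.41.
p_i = (n_i/n_T)·P. K_p = p_U^3 / (p_S^2) = 8.03e+03 kPa.

K_p = 8.03e+03 kPa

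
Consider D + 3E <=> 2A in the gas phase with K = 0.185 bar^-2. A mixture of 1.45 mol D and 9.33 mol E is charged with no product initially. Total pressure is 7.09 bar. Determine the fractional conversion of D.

X = 0.835

Take 1.45 mol D as basis and let X be its fractional conversion, so ξ = 1.45X.
Species balance: n_D = 1.45 − 1.45X; n_E = 9.33 − 4.35X; n_A = 2.9X.
n_T = Σnᵢ = 10.8 − 2.9X.
Mole fractions y_i = n_i/n_T; K = p_A^2 / (p_D p_E^3) with p_i = y_i·P.
Equating to 0.185 bar^-2 and solving on 0 < X < 1: X = 0.835.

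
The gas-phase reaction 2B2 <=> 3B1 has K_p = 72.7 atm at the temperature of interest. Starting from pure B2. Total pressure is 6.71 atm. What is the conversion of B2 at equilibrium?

X = 0.712

Let X = conversion of B2 (basis 1 mol B2); extent of reaction ξ = 0.5X.
Mole table: n_B2 = 1 − X; n_B1 = 1.5X.
Total moles n_T = 1 + 0.5X.
y_i = n_i/n_T, p_i = y_i·P. K_p = p_B1^3 / (p_B2^2).
Substituting and setting equal to 72.7 atm gives a polynomial in X; the root in (0,1) is X = 0.712.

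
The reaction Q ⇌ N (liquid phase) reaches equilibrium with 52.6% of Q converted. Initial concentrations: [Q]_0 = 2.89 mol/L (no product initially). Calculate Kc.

Kc = 1.11

Let X = conversion of Q.
Concentrations: [Q] = 2.89 − 2.89X; [N] = 2.89X.
At X = 0.526: [Q] = 1.37, [N] = 1.52.
Kc = [N] / ([Q]) = 1.11.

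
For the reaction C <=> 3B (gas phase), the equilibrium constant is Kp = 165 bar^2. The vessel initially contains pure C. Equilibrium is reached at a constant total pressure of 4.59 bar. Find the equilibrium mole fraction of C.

Basis: 1 mol C initially; let X = conversion of C. Extent ξ = X.
Species balance: n_C = 1 − X; n_B = 3X.
Summing: n_T = 1 + 2X.
y_i = n_i/n_T, p_i = y_i·P. Kp = p_B^3 / (p_C).
This yields a degree-3 equation in X; solving on (0,1), X = 0.761.
Then n_C = 0.239, n_T = 2.52, so y_C = 0.095.

y_C = 0.095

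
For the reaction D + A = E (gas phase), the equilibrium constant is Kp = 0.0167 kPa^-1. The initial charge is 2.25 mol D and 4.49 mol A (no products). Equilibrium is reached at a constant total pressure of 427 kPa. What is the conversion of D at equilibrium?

X = 0.795

Basis: 2.25 mol D initially; let X = conversion of D. Extent ξ = 2.25X.
Mole table: n_D = 2.25 − 2.25X; n_A = 4.49 − 2.25X; n_E = 2.25X.
n_T = Σnᵢ = 6.74 − 2.25X.
With p_i = (n_i/n_T)P, Kp = p_E / (p_D p_A).
Equating to 0.0167 kPa^-1 and solving on 0 < X < 1: X = 0.795.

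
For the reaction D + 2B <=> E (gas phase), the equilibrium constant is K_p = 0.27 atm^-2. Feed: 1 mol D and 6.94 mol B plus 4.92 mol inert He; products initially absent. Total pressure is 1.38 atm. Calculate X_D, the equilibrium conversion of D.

Let X = conversion of D (basis 1 mol D); extent of reaction ξ = X.
Species balance: n_D = 1 − X; n_B = 6.94 − 2X; n_E = X; n_I = 4.92 (inert).
n_T = Σnᵢ = 12.9 − 2X.
y_i = n_i/n_T, p_i = y_i·P. K_p = p_E / (p_D p_B^2).
Setting this equal to 0.27 atm^-2 and taking the physical root (0 < X < 1) gives X = 0.126.

X = 0.126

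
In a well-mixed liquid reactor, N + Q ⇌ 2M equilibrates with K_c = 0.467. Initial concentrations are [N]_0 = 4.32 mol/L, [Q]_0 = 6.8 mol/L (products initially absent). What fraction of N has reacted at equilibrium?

X = 0.317

Let X = conversion of N; extent ξ = 4.32·X mol/L.
Concentrations: [N] = 4.32 − 4.32X; [Q] = 6.8 − 4.32X; [M] = 8.64X.
K_c = [M]^2 / ([N] [Q]).
Setting equal to 0.467 and solving for X on (0,1) gives X = 0.317.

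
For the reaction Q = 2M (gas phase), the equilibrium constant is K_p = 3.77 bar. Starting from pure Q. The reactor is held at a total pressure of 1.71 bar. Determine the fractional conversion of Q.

X = 0.596

Let X = conversion of Q (basis 1 mol Q); extent of reaction ξ = X.
Mole table: n_Q = 1 − X; n_M = 2X.
Total moles n_T = 1 + X.
y_i = n_i/n_T, p_i = y_i·P. K_p = p_M^2 / (p_Q).
Setting this equal to 3.77 bar and taking the physical root (0 < X < 1) gives X = 0.596.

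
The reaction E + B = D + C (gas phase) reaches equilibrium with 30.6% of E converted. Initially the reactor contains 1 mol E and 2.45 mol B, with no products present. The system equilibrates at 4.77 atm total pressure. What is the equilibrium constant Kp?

Kp = 0.0629

Let X = conversion of E (basis 1 mol E); extent of reaction ξ = X.
At extent ξ: n_E = 1 − X; n_B = 2.45 − X; n_D = X; n_C = X.
Total moles n_T = 3.45 (Δν = 0, constant).
At X = 0.306: n_E = 0.694, n_B = 2.14, n_D = 0.306, n_C = 0.306, n_T = 3.45.
p_i = (n_i/n_T)·P. Kp = p_D p_C / (p_E p_B) = 0.0629.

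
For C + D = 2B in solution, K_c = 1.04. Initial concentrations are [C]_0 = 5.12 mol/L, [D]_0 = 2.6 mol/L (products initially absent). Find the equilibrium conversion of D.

Let X = conversion of D; extent ξ = 2.6·X mol/L.
Concentrations: [C] = 5.12 − 2.6X; [D] = 2.6 − 2.6X; [B] = 5.2X.
K_c = [B]^2 / ([C] [D]).
Equating to 1.04: the physical root is X = 0.460.

X = 0.460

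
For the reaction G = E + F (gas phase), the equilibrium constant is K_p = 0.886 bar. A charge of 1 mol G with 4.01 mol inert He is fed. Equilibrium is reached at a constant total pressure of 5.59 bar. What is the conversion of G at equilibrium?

Take 1 mol G as basis and let X be its fractional conversion, so ξ = X.
Mole table: n_G = 1 − X; n_E = X; n_F = X; n_I = 4.01 (inert).
Total moles n_T = 5.01 + X.
y_i = n_i/n_T, p_i = y_i·P. K_p = p_E p_F / (p_G).
Substituting and setting equal to 0.886 bar gives a polynomial in X; the root in (0,1) is X = 0.598.

X = 0.598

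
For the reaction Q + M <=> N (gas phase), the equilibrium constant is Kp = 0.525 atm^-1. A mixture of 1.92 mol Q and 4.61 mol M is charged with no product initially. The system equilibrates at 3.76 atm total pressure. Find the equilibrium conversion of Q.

Let X = conversion of Q (basis 1.92 mol Q); extent of reaction ξ = 1.92X.
Moles: n_Q = 1.92 − 1.92X; n_M = 4.61 − 1.92X; n_N = 1.92X.
Summing: n_T = 6.53 − 1.92X.
y_i = n_i/n_T, p_i = y_i·P. Kp = p_N / (p_Q p_M).
Equating to 0.525 atm^-1 and solving on 0 < X < 1: X = 0.561.

X = 0.561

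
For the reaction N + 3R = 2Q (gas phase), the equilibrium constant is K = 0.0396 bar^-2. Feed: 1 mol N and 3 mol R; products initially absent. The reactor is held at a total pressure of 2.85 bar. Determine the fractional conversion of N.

Take 1 mol N as basis and let X be its fractional conversion, so ξ = X.
Species balance: n_N = 1 − X; n_R = 3 − 3X; n_Q = 2X.
n_T = Σnᵢ = 4 − 2X.
Mole fractions y_i = n_i/n_T; K = p_Q^2 / (p_N p_R^3) with p_i = y_i·P.
Setting this equal to 0.0396 bar^-2 and taking the physical root (0 < X < 1) gives X = 0.241.

X = 0.241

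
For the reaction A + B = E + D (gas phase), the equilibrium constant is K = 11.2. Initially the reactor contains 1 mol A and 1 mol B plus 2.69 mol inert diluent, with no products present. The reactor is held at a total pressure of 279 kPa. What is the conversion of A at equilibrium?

Let X = conversion of A (basis 1 mol A); extent of reaction ξ = X.
Species balance: n_A = 1 − X; n_B = 1 − X; n_E = X; n_D = X; n_I = 2.69 (inert).
Since Δν = 0, n_T = 4.69 throughout.
Mole fractions y_i = n_i/n_T; K = p_E p_D / (p_A p_B) with p_i = y_i·P.
Substituting and setting equal to 11.2 gives a polynomial in X; the root in (0,1) is X = 0.770.

X = 0.770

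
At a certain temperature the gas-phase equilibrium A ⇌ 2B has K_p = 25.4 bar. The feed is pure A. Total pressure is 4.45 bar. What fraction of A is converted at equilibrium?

X = 0.767

Take 1 mol A as basis and let X be its fractional conversion, so ξ = X.
At extent ξ: n_A = 1 − X; n_B = 2X.
Summing: n_T = 1 + X.
Mole fractions y_i = n_i/n_T; K_p = p_B^2 / (p_A) with p_i = y_i·P.
Setting this equal to 25.4 bar and taking the physical root (0 < X < 1) gives X = 0.767.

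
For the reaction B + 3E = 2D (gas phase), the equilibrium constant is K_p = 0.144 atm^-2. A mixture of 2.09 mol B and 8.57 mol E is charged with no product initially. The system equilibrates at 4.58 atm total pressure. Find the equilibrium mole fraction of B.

Basis: 2.09 mol B initially; let X = conversion of B. Extent ξ = 2.09X.
Moles: n_B = 2.09 − 2.09X; n_E = 8.57 − 6.27X; n_D = 4.18X.
Summing: n_T = 10.7 − 4.18X.
y_i = n_i/n_T, p_i = y_i·P. K_p = p_D^2 / (p_B p_E^3).
This yields a degree-4 equation in X; solving on (0,1), X = 0.554.
Then n_B = 0.933, n_T = 8.35, so y_B = 0.112.

y_B = 0.112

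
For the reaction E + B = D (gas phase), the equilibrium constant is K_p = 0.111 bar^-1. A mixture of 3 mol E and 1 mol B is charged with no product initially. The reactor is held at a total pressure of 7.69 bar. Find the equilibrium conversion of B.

Take 1 mol B as basis and let X be its fractional conversion, so ξ = X.
At extent ξ: n_E = 3 − X; n_B = 1 − X; n_D = X.
n_T = Σnᵢ = 4 − X.
y_i = n_i/n_T, p_i = y_i·P. K_p = p_D / (p_E p_B).
Substituting and setting equal to 0.111 bar^-1 gives a polynomial in X; the root in (0,1) is X = 0.382.

X = 0.382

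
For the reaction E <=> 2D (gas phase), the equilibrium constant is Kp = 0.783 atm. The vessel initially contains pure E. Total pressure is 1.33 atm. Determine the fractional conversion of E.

Let X = conversion of E (basis 1 mol E); extent of reaction ξ = X.
At extent ξ: n_E = 1 − X; n_D = 2X.
Total moles n_T = 1 + X.
Mole fractions y_i = n_i/n_T; Kp = p_D^2 / (p_E) with p_i = y_i·P.
Equating to 0.783 atm and solving on 0 < X < 1: X = 0.358.

X = 0.358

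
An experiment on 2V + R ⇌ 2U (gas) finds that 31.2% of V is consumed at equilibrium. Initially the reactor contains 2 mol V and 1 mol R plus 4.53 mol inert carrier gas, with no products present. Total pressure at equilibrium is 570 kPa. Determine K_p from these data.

Let X = conversion of V (basis 2 mol V); extent of reaction ξ = X.
Mole table: n_V = 2 − 2X; n_R = 1 − X; n_U = 2X; n_I = 4.53 (inert).
Summing: n_T = 7.53 − X.
At X = 0.312: n_V = 1.38, n_R = 0.688, n_U = 0.624, n_T = 7.22.
p_i = (n_i/n_T)·P. K_p = p_U^2 / (p_V^2 p_R) = 0.00379 kPa^-1.

K_p = 0.00379 kPa^-1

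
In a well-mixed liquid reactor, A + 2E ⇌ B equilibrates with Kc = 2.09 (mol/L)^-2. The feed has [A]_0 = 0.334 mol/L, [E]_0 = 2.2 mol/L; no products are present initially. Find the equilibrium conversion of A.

Let X = conversion of A; extent ξ = 0.334·X mol/L.
Concentrations: [A] = 0.334 − 0.334X; [E] = 2.2 − 0.668X; [B] = 0.334X.
Kc = [B] / ([A] [E]^2).
This equals 2.09 at X = 0.848 (the root in 0 < X < 1).

X = 0.848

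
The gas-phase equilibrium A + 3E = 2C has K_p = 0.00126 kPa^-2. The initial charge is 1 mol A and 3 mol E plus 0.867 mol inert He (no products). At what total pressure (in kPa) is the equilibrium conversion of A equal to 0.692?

P = 275 kPa

Basis: 1 mol A initially; let X = conversion of A. Extent ξ = X.
Moles: n_A = 1 − X; n_E = 3 − 3X; n_C = 2X; n_I = 0.867 (inert).
Summing: n_T = 4.87 − 2X.
K_p = p_C^2 / (p_A p_E^3) with p_i = (n_i/n_T)·P.
At X = 0.692: the mole-fraction product g(X) = Π y_i^ν_i = 95.63. Since K_p = g(X)·P^{-2}, P = (g/K_p)^(1/2) = (95.63/0.00126)^(1/2) = 275 kPa.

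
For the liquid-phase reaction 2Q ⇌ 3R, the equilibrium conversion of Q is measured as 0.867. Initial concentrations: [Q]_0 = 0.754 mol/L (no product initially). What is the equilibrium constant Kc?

Let X = conversion of Q.
Concentrations: [Q] = 0.754 − 0.754X; [R] = 1.13X.
At X = 0.867: [Q] = 0.1, [R] = 0.981.
Kc = [R]^3 / ([Q]^2) = 93.8 mol/L.

Kc = 93.8 mol/L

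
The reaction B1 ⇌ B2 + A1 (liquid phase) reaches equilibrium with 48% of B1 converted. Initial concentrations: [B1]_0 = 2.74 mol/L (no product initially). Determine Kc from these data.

Let X = conversion of B1.
Concentrations: [B1] = 2.74 − 2.74X; [B2] = 2.74X; [A1] = 2.74X.
At X = 0.48: [B1] = 1.42, [B2] = 1.32, [A1] = 1.32.
Kc = [B2] [A1] / ([B1]) = 1.21 mol/L.

Kc = 1.21 mol/L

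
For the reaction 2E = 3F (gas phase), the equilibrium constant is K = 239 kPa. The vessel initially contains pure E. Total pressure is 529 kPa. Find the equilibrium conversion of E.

Take 1 mol E as basis and let X be its fractional conversion, so ξ = 0.5X.
Species balance: n_E = 1 − X; n_F = 1.5X.
Total moles n_T = 1 + 0.5X.
y_i = n_i/n_T, p_i = y_i·P. K = p_F^3 / (p_E^2).
Substituting and setting equal to 239 kPa gives a polynomial in X; the root in (0,1) is X = 0.390.

X = 0.390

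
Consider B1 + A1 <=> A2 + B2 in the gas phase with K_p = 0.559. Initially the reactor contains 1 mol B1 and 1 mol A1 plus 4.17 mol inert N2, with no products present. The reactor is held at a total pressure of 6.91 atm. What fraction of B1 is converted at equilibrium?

X = 0.428

Basis: 1 mol B1 initially; let X = conversion of B1. Extent ξ = X.
Moles: n_B1 = 1 − X; n_A1 = 1 − X; n_A2 = X; n_B2 = X; n_I = 4.17 (inert).
Total moles n_T = 6.17 (Δν = 0, constant).
y_i = n_i/n_T, p_i = y_i·P. K_p = p_A2 p_B2 / (p_B1 p_A1).
This yields a degree-2 equation in X; solving on (0,1), X = 0.428.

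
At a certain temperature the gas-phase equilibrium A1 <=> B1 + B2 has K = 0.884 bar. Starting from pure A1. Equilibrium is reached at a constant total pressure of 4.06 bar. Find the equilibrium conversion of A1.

Basis: 1 mol A1 initially; let X = conversion of A1. Extent ξ = X.
Species balance: n_A1 = 1 − X; n_B1 = X; n_B2 = X.
Total moles n_T = 1 + X.
Mole fractions y_i = n_i/n_T; K = p_B1 p_B2 / (p_A1) with p_i = y_i·P.
This yields a degree-2 equation in X; solving on (0,1), X = 0.423.

X = 0.423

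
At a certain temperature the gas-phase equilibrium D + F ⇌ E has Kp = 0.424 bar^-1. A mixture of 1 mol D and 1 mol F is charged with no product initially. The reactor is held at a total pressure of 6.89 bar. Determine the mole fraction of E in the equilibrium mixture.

y_E = 0.329

Let X = conversion of D (basis 1 mol D); extent of reaction ξ = X.
At extent ξ: n_D = 1 − X; n_F = 1 − X; n_E = X.
Summing: n_T = 2 − X.
Mole fractions y_i = n_i/n_T; Kp = p_E / (p_D p_F) with p_i = y_i·P.
This yields a degree-2 equation in X; solving on (0,1), X = 0.495.
Then n_E = 0.495, n_T = 1.5, so y_E = 0.329.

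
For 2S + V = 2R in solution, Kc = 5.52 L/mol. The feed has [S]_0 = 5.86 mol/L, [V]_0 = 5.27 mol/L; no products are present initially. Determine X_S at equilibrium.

X = 0.801

Let X = conversion of S; extent ξ = 5.86X/2 mol/L.
Concentrations: [S] = 5.86 − 5.86X; [V] = 5.27 − 2.93X; [R] = 5.86X.
Kc = [R]^2 / ([S]^2 [V]).
This equals 5.52 at X = 0.801 (the root in 0 < X < 1).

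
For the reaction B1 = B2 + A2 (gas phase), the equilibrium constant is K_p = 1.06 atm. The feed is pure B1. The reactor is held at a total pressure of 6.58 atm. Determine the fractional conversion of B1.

Basis: 1 mol B1 initially; let X = conversion of B1. Extent ξ = X.
Moles: n_B1 = 1 − X; n_B2 = X; n_A2 = X.
Total moles n_T = 1 + X.
Mole fractions y_i = n_i/n_T; K_p = p_B2 p_A2 / (p_B1) with p_i = y_i·P.
Equating to 1.06 atm and solving on 0 < X < 1: X = 0.372.

X = 0.372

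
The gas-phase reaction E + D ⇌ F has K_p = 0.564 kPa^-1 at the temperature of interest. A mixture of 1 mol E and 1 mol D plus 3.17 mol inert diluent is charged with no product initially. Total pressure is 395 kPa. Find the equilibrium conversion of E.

Take 1 mol E as basis and let X be its fractional conversion, so ξ = X.
Moles: n_E = 1 − X; n_D = 1 − X; n_F = X; n_I = 3.17 (inert).
n_T = Σnᵢ = 5.17 − X.
y_i = n_i/n_T, p_i = y_i·P. K_p = p_F / (p_E p_D).
Setting this equal to 0.564 kPa^-1 and taking the physical root (0 < X < 1) gives X = 0.870.

X = 0.870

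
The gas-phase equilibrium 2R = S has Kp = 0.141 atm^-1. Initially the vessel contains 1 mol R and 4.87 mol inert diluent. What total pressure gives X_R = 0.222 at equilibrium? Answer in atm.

Let X = conversion of R (basis 1 mol R); extent of reaction ξ = 0.5X.
Mole table: n_R = 1 − X; n_S = 0.5X; n_I = 4.87 (inert).
n_T = Σnᵢ = 5.87 − 0.5X.
Kp = p_S / (p_R^2) with p_i = (n_i/n_T)·P.
At X = 0.222: the mole-fraction product g(X) = Π y_i^ν_i = 1.056. Since Kp = g(X)·P^{-1}, P = (g/Kp)^(1/1) = (1.056/0.141)^(1/1) = 7.49 atm.

P = 7.49 atm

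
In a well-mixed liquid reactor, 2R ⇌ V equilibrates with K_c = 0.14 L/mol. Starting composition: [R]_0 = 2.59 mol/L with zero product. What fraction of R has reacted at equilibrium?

X = 0.328

Let X = conversion of R; extent ξ = 2.59X/2 mol/L.
Concentrations: [R] = 2.59 − 2.59X; [V] = 1.29X.
K_c = [V] / ([R]^2).
Equating to 0.14 L/mol: the physical root is X = 0.328.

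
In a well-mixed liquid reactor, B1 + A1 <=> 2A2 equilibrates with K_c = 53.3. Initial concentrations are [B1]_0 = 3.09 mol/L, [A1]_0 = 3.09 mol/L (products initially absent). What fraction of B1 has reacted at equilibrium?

X = 0.785

Let X = conversion of B1; extent ξ = 3.09·X mol/L.
Concentrations: [B1] = 3.09 − 3.09X; [A1] = 3.09 − 3.09X; [A2] = 6.18X.
K_c = [A2]^2 / ([B1] [A1]).
Setting equal to 53.3 and solving for X on (0,1) gives X = 0.785.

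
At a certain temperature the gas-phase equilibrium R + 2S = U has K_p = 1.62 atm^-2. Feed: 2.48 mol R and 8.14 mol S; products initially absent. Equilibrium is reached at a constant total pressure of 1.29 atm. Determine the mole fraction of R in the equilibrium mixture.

y_R = 0.140

Take 2.48 mol R as basis and let X be its fractional conversion, so ξ = 2.48X.
Species balance: n_R = 2.48 − 2.48X; n_S = 8.14 − 4.96X; n_U = 2.48X.
Summing: n_T = 10.6 − 4.96X.
With p_i = (n_i/n_T)P, K_p = p_U / (p_R p_S^2).
Equating to 1.62 atm^-2 and solving on 0 < X < 1: X = 0.558.
Then n_R = 1.1, n_T = 7.85, so y_R = 0.140.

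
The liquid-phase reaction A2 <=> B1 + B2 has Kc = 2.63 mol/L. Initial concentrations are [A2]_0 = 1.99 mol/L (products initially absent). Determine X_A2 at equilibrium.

X = 0.665

Let X = conversion of A2; extent ξ = 1.99·X mol/L.
Concentrations: [A2] = 1.99 − 1.99X; [B1] = 1.99X; [B2] = 1.99X.
Kc = [B1] [B2] / ([A2]).
This equals 2.63 at X = 0.665 (the root in 0 < X < 1).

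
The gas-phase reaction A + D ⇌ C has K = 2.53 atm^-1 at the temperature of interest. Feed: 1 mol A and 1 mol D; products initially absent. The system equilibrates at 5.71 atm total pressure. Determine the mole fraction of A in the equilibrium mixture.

Let X = conversion of A (basis 1 mol A); extent of reaction ξ = X.
Moles: n_A = 1 − X; n_D = 1 − X; n_C = X.
n_T = Σnᵢ = 2 − X.
y_i = n_i/n_T, p_i = y_i·P. K = p_C / (p_A p_D).
Setting this equal to 2.53 atm^-1 and taking the physical root (0 < X < 1) gives X = 0.746.
Then n_A = 0.254, n_T = 1.25, so y_A = 0.203.

y_A = 0.203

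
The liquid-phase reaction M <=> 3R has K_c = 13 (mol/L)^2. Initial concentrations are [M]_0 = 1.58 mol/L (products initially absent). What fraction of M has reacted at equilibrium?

X = 0.468

Let X = conversion of M; extent ξ = 1.58·X mol/L.
Concentrations: [M] = 1.58 − 1.58X; [R] = 4.74X.
K_c = [R]^3 / ([M]).
This equals 13 at X = 0.468 (the root in 0 < X < 1).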